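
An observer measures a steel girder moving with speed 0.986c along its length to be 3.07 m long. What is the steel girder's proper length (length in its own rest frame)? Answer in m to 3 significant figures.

γ = 1/√(1 − 0.986²) = 5.9972
L₀ = γL = 5.9972 × 3.07 = 18.4 m

L₀ ≈ 18.4 m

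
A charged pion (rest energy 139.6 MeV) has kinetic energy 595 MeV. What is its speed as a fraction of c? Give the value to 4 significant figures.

γ = 1 + K/(m₀c²) = 1 + 595/139.6 = 5.26218
β = √(1 − 1/γ²) = 0.9818

β ≈ 0.9818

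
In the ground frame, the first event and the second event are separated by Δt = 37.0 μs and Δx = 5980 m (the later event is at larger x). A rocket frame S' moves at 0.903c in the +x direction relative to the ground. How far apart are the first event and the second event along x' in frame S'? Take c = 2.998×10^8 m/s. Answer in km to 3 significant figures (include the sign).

γ = 1/√(1 − 0.903²) = 2.3275
Δx' = γ(Δx − vΔt) = 2.3275 × (5980 m − 0.903×(2.998×10^8 m/s)×37.0×10^-6 s)
= 2.3275 × (-4036.6 m) = -9.40 km

Δx' ≈ -9.40 km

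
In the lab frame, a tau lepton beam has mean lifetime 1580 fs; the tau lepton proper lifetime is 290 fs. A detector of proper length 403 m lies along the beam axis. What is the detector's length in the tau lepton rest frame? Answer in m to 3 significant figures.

Time dilation ⇒ γ = Δt/τ₀ = 1580/290 = 5.4483
Length contraction: L = L₀/γ = 403/5.4483 = 74.0 m

L ≈ 74.0 m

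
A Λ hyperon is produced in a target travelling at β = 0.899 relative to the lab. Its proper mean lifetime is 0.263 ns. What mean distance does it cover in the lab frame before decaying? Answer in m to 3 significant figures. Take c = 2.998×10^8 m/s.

γ = 1/√(1 − 0.899²) = 2.2834
Dilated lifetime: Δt = γτ₀ = 2.2834 × 0.263 ns = 0.60053 ns
d = vΔt = 0.899c × 0.60053 ns = 2.6952×10^8 m/s × 6.0053×10^-10 s = 0.162 m

d ≈ 0.162 m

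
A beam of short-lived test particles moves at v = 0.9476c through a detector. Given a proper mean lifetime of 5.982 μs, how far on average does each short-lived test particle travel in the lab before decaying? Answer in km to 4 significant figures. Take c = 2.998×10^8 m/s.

γ = 1/√(1 − 0.9476²) = 3.13029
Dilated lifetime: Δt = γτ₀ = 3.13029 × 5.982 μs = 18.7254 μs
d = vΔt = 0.9476c × 18.7254 μs = 2.84090×10^8 m/s × 1.87254×10^-5 s = 5.320 km

d ≈ 5.320 km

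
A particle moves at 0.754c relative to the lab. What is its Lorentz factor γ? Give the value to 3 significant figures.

γ = 1/√(1 − β²) = 1/√(1 − 0.754²) = 1/√(0.43148) = 1.52

γ ≈ 1.52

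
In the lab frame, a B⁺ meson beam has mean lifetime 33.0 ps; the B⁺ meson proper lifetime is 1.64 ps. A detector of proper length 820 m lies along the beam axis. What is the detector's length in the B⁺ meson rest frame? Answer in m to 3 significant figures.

Time dilation ⇒ γ = Δt/τ₀ = 33.0/1.64 = 20.122
Length contraction: L = L₀/γ = 820/20.122 = 40.8 m

L ≈ 40.8 m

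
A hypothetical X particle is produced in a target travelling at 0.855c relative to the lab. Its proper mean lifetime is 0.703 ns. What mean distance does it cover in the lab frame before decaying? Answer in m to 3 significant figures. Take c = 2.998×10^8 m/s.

d ≈ 0.347 m

γ = 1/√(1 − 0.855²) = 1.9282
Dilated lifetime: Δt = γτ₀ = 1.9282 × 0.703 ns = 1.3555 ns
d = vΔt = 0.855c × 1.3555 ns = 2.5633×10^8 m/s × 1.3555×10^-9 s = 0.347 m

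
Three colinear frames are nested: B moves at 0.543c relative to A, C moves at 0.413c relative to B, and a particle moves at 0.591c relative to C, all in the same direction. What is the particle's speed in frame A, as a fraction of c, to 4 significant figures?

u ≈ 0.9387c

Compose boost 2: (0.413 + 0.543)/(1 + 0.413×0.543) = 0.9560/1.22426 = 0.780881
Compose boost 3: (0.591 + 0.780881)/(1 + 0.591×0.780881) = 1.37188/1.46150 = 0.9387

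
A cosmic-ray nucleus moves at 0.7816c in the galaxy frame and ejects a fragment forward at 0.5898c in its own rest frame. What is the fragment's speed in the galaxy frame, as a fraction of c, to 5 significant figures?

u ≈ 0.93868c

Compose boost 2: (0.5898 + 0.7816)/(1 + 0.5898×0.7816) = 1.3714/1.460988 = 0.93868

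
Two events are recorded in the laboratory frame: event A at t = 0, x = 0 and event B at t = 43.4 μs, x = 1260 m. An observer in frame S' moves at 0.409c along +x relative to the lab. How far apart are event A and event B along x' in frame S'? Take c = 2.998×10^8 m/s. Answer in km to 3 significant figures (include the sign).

Δx' ≈ -4.45 km

γ = 1/√(1 − 0.409²) = 1.0958
Δx' = γ(Δx − vΔt) = 1.0958 × (1260 m − 0.409×(2.998×10^8 m/s)×43.4×10^-6 s)
= 1.0958 × (-4061.6 m) = -4.45 km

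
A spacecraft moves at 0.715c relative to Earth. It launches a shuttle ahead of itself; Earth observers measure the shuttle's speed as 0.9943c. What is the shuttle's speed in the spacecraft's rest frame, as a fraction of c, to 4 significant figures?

u' ≈ 0.9662c

Inverse velocity addition: u' = (u − v)/(1 − uv/c²)
= (0.9943 − 0.715)/(1 − 0.9943×0.715) = 0.2793/0.289076 = 0.9662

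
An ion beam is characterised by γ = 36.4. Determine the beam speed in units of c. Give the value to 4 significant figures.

β = √(1 − 1/γ²) = √(1 − 1/36.4²) = √(0.999245) = 0.9996

β ≈ 0.9996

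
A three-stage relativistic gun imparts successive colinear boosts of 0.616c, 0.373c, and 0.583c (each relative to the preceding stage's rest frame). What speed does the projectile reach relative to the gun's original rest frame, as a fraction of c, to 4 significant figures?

u ≈ 0.9444c

Compose boost 2: (0.373 + 0.616)/(1 + 0.373×0.616) = 0.9890/1.22977 = 0.804217
Compose boost 3: (0.583 + 0.804217)/(1 + 0.583×0.804217) = 1.38722/1.46886 = 0.9444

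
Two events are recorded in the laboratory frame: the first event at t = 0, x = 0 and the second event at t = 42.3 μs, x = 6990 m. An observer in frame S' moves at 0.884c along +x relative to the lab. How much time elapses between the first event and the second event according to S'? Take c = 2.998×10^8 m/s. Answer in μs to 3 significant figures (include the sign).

Δt' ≈ 46.4 μs

γ = 1/√(1 − 0.884²) = 2.1391
Δt' = γ(Δt − vΔx/c²) = 2.1391 × (42.3 μs − 0.884×6990 m / (2.998×10^8 m/s))
= 2.1391 × (21.689 μs) = 46.4 μs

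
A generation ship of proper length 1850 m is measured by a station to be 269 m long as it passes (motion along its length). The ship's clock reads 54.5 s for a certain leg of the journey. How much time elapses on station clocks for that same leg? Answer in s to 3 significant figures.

Δt ≈ 375 s

Length contraction ⇒ γ = L₀/L = 1850/269 = 6.8773
Time dilation: Δt = γτ₀ = 6.8773 × 54.5 s = 375 s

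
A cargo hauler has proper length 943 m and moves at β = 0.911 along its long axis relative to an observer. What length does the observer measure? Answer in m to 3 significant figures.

L ≈ 389 m

γ = 1/√(1 − 0.911²) = 2.4248
Length contraction: L = L₀/γ = 943/2.4248 = 389 m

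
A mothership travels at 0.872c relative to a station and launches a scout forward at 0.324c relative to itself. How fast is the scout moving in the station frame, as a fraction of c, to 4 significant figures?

Compose boost 2: (0.324 + 0.872)/(1 + 0.324×0.872) = 1.196/1.28253 = 0.9325

u ≈ 0.9325c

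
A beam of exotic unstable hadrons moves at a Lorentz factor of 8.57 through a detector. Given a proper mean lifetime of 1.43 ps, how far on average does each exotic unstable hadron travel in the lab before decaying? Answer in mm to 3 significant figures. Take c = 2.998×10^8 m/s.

d ≈ 3.65 mm

β = √(1 − 1/γ²) = √(1 − 1/8.57²) = 0.99317
Dilated lifetime: Δt = γτ₀ = 8.57 × 1.43 ps = 12.255 ps
d = vΔt = 0.99317c × 12.255 ps = 2.9775×10^8 m/s × 1.2255×10^-11 s = 3.65 mm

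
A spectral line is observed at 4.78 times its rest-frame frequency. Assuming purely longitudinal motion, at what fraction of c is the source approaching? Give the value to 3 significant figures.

f_obs/f_src = √((1+β)/(1−β)) = 4.78  ⇒  (1+β)/(1−β) = 22.848
β = |1 − D²|/(1 + D²) = |1 − 22.848|/(1 + 22.848) = 0.916

β ≈ 0.916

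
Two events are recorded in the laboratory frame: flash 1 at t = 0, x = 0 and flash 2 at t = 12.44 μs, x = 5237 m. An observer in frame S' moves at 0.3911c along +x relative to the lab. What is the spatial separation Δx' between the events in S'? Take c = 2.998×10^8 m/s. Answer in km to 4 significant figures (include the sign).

γ = 1/√(1 − 0.3911²) = 1.08655
Δx' = γ(Δx − vΔt) = 1.08655 × (5237 m − 0.3911×(2.998×10^8 m/s)×12.44×10^-6 s)
= 1.08655 × (3778.39 m) = 4.105 km

Δx' ≈ 4.105 km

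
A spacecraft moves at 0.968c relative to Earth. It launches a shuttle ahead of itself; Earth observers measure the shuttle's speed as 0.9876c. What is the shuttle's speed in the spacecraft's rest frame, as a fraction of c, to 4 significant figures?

u' ≈ 0.4454c

Inverse velocity addition: u' = (u − v)/(1 − uv/c²)
= (0.9876 − 0.968)/(1 − 0.9876×0.968) = 0.01960/0.0440032 = 0.4454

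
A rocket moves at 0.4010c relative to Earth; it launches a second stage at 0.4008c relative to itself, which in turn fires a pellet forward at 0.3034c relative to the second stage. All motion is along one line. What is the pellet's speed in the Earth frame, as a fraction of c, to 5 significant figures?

u ≈ 0.82192c

Compose boost 2: (0.4008 + 0.4010)/(1 + 0.4008×0.4010) = 0.80180/1.160721 = 0.6907777
Compose boost 3: (0.3034 + 0.6907777)/(1 + 0.3034×0.6907777) = 0.9941777/1.209582 = 0.82192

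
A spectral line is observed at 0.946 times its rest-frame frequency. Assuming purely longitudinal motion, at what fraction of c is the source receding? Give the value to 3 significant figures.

β ≈ 0.0555

f_obs/f_src = √((1−β)/(1+β)) = 0.946  ⇒  (1−β)/(1+β) = 0.89492
β = |1 − D²|/(1 + D²) = |1 − 0.89492|/(1 + 0.89492) = 0.0555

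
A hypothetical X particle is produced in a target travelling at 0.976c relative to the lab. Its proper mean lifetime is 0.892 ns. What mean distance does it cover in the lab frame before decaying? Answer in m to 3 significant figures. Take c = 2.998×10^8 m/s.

γ = 1/√(1 − 0.976²) = 4.5920
Dilated lifetime: Δt = γτ₀ = 4.5920 × 0.892 ns = 4.0961 ns
d = vΔt = 0.976c × 4.0961 ns = 2.9260×10^8 m/s × 4.0961×10^-9 s = 1.20 m

d ≈ 1.20 m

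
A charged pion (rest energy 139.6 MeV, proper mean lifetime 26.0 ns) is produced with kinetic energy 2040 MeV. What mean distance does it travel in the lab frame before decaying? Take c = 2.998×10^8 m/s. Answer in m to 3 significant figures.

γ = 1 + K/(m₀c²) = 1 + 2040/139.6 = 15.613
β = √(1 − 1/γ²) = 0.99795
Dilated lifetime: γτ₀ = 15.613 × 26.0 ns = 405.94 ns
d = βc·γτ₀ = 0.99795 × (2.998×10^8 m/s) × 4.0594×10^-7 s = 121 m

d ≈ 121 m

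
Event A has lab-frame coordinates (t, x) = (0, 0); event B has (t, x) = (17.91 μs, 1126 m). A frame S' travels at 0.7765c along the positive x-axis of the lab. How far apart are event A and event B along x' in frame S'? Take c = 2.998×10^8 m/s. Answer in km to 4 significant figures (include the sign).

γ = 1/√(1 − 0.7765²) = 1.58701
Δx' = γ(Δx − vΔt) = 1.58701 × (1126 m − 0.7765×(2.998×10^8 m/s)×17.91×10^-6 s)
= 1.58701 × (-3043.35 m) = -4.830 km

Δx' ≈ -4.830 km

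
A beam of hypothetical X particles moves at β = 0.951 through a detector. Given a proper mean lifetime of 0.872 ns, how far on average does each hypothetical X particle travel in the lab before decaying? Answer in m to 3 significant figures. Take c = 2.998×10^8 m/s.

d ≈ 0.804 m

γ = 1/√(1 − 0.951²) = 3.2342
Dilated lifetime: Δt = γτ₀ = 3.2342 × 0.872 ns = 2.8203 ns
d = vΔt = 0.951c × 2.8203 ns = 2.8511×10^8 m/s × 2.8203×10^-9 s = 0.804 m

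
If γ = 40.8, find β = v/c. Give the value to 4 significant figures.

β ≈ 0.9997

β = √(1 − 1/γ²) = √(1 − 1/40.8²) = √(0.999399) = 0.9997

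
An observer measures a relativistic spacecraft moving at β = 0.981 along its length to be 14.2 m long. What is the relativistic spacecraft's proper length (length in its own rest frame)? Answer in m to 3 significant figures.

γ = 1/√(1 − 0.981²) = 5.1544
L₀ = γL = 5.1544 × 14.2 = 73.2 m

L₀ ≈ 73.2 m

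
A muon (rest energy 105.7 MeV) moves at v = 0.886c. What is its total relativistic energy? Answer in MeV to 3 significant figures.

E ≈ 228 MeV

γ = 1/√(1 − 0.886²) = 2.1566
E = γm₀c² = 2.1566 × 105.7 MeV = 228 MeV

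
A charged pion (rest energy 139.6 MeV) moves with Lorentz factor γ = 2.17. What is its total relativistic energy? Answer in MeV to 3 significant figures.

E ≈ 303 MeV

γ = 2.17 (given)
E = γm₀c² = 2.17 × 139.6 MeV = 303 MeV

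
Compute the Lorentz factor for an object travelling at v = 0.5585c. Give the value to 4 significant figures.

γ = 1/√(1 − β²) = 1/√(1 − 0.5585²) = 1/√(0.688078) = 1.206

γ ≈ 1.206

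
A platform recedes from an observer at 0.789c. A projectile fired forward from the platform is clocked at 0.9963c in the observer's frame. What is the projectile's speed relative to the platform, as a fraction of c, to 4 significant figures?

u' ≈ 0.9691c

Inverse velocity addition: u' = (u − v)/(1 − uv/c²)
= (0.9963 − 0.789)/(1 − 0.9963×0.789) = 0.2073/0.213919 = 0.9691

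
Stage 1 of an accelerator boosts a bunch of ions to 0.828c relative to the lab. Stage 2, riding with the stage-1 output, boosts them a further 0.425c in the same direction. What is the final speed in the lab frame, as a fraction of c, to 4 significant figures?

Compose boost 2: (0.425 + 0.828)/(1 + 0.425×0.828) = 1.253/1.35190 = 0.9268

u ≈ 0.9268c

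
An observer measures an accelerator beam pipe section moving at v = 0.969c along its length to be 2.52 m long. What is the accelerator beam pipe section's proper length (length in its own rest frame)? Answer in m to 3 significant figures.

γ = 1/√(1 − 0.969²) = 4.0476
L₀ = γL = 4.0476 × 2.52 = 10.2 m

L₀ ≈ 10.2 m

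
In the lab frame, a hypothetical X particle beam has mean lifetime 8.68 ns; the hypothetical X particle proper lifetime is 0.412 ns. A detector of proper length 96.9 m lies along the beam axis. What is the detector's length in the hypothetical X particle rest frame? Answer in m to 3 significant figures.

Time dilation ⇒ γ = Δt/τ₀ = 8.68/0.412 = 21.068
Length contraction: L = L₀/γ = 96.9/21.068 = 4.60 m

L ≈ 4.60 m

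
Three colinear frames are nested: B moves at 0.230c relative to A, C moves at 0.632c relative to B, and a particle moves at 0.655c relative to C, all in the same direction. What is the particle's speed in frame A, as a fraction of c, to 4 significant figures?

u ≈ 0.9428c

Compose boost 2: (0.632 + 0.230)/(1 + 0.632×0.230) = 0.8620/1.14536 = 0.752602
Compose boost 3: (0.655 + 0.752602)/(1 + 0.655×0.752602) = 1.40760/1.49295 = 0.9428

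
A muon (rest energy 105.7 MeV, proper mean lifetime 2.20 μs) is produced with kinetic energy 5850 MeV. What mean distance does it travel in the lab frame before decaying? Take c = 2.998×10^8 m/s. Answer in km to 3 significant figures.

d ≈ 37.2 km

γ = 1 + K/(m₀c²) = 1 + 5850/105.7 = 56.345
β = √(1 − 1/γ²) = 0.99984
Dilated lifetime: γτ₀ = 56.345 × 2.20 μs = 123.96 μs
d = βc·γτ₀ = 0.99984 × (2.998×10^8 m/s) × 0.00012396 s = 37.2 km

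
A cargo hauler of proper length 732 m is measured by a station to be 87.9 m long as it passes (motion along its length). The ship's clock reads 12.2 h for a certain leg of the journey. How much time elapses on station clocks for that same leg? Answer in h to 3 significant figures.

Length contraction ⇒ γ = L₀/L = 732/87.9 = 8.3276
Time dilation: Δt = γτ₀ = 8.3276 × 12.2 h = 102 h

Δt ≈ 102 h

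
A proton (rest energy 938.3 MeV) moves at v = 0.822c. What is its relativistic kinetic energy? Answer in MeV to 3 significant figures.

γ = 1/√(1 − 0.822²) = 1.7560
K = (γ − 1)m₀c² = (1.7560 − 1) × 938.3 MeV = 0.75596 × 938.3 MeV = 709 MeV

K ≈ 709 MeV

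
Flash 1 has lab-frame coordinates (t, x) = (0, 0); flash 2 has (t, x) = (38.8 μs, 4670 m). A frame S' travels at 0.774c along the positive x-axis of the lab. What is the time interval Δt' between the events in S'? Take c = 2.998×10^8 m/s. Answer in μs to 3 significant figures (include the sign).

Δt' ≈ 42.2 μs

γ = 1/√(1 − 0.774²) = 1.5793
Δt' = γ(Δt − vΔx/c²) = 1.5793 × (38.8 μs − 0.774×4670 m / (2.998×10^8 m/s))
= 1.5793 × (26.743 μs) = 42.2 μs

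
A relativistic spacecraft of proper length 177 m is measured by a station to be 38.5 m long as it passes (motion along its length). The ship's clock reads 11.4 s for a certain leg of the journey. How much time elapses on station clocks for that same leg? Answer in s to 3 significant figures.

Length contraction ⇒ γ = L₀/L = 177/38.5 = 4.5974
Time dilation: Δt = γτ₀ = 4.5974 × 11.4 s = 52.4 s

Δt ≈ 52.4 s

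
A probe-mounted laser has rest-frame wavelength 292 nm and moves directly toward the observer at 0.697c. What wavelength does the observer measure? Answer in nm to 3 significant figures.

λ_obs ≈ 123 nm

Relativistic Doppler: λ_obs = λ_src √((1−β)/(1+β))
= 292 × √(0.30300/1.6970) = 292 × 0.42255 = 123 nm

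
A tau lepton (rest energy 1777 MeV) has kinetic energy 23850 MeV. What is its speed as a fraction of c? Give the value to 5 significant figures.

β ≈ 0.99759

γ = 1 + K/(m₀c²) = 1 + 23850/1777 = 14.42150
β = √(1 − 1/γ²) = 0.99759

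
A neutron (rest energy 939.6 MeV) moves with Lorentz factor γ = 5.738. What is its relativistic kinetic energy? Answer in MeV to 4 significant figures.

K ≈ 4452 MeV

γ = 5.738 (given)
K = (γ − 1)m₀c² = (5.738 − 1) × 939.6 MeV = 4.73800 × 939.6 MeV = 4452 MeV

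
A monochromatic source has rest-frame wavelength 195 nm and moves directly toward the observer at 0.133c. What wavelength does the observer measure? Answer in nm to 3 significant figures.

Relativistic Doppler: λ_obs = λ_src √((1−β)/(1+β))
= 195 × √(0.86700/1.1330) = 195 × 0.87477 = 171 nm

λ_obs ≈ 171 nm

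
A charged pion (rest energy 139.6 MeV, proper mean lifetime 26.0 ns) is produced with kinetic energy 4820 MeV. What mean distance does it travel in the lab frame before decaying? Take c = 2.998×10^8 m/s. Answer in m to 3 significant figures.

γ = 1 + K/(m₀c²) = 1 + 4820/139.6 = 35.527
β = √(1 − 1/γ²) = 0.99960
Dilated lifetime: γτ₀ = 35.527 × 26.0 ns = 923.71 ns
d = βc·γτ₀ = 0.99960 × (2.998×10^8 m/s) × 9.2371×10^-7 s = 277 m

d ≈ 277 m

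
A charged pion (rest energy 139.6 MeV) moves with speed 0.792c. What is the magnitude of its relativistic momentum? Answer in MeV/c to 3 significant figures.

γ = 1/√(1 − 0.792²) = 1.6379
p = γβm₀c = 1.6379 × 0.792 × 139.6 MeV/c = 181 MeV/c

p ≈ 181 MeV/c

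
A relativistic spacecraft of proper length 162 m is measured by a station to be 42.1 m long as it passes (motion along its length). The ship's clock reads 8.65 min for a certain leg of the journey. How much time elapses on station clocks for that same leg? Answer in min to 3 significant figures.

Δt ≈ 33.3 min

Length contraction ⇒ γ = L₀/L = 162/42.1 = 3.8480
Time dilation: Δt = γτ₀ = 3.8480 × 8.65 min = 33.3 min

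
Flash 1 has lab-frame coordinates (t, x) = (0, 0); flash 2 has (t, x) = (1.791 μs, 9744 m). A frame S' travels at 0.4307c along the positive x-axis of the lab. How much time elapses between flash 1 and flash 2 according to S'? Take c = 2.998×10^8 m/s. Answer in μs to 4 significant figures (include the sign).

γ = 1/√(1 − 0.4307²) = 1.10804
Δt' = γ(Δt − vΔx/c²) = 1.10804 × (1.791 μs − 0.4307×9744 m / (2.998×10^8 m/s))
= 1.10804 × (-12.2075 μs) = -13.53 μs

Δt' ≈ -13.53 μs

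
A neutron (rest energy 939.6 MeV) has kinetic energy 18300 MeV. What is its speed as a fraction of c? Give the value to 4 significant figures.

β ≈ 0.9988

γ = 1 + K/(m₀c²) = 1 + 18300/939.6 = 20.4764
β = √(1 − 1/γ²) = 0.9988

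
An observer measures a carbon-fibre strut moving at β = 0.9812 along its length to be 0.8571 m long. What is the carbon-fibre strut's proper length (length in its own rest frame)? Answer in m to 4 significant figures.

γ = 1/√(1 − 0.9812²) = 5.18152
L₀ = γL = 5.18152 × 0.8571 = 4.441 m

L₀ ≈ 4.441 m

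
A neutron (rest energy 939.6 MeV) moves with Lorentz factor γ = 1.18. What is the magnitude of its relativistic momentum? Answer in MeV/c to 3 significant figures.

β = √(1 − 1/γ²) = √(1 − 1/1.18²) = 0.53086
p = γβm₀c = 1.18 × 0.53086 × 939.6 MeV/c = 589 MeV/c

p ≈ 589 MeV/c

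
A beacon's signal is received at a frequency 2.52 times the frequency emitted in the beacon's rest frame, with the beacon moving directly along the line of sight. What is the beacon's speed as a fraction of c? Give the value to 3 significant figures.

β ≈ 0.728

f_obs/f_src = √((1+β)/(1−β)) = 2.52  ⇒  (1+β)/(1−β) = 6.3504
β = |1 − D²|/(1 + D²) = |1 − 6.3504|/(1 + 6.3504) = 0.728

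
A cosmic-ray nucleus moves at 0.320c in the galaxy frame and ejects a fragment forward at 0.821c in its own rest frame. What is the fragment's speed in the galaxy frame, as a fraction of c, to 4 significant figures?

Compose boost 2: (0.821 + 0.320)/(1 + 0.821×0.320) = 1.141/1.26272 = 0.9036

u ≈ 0.9036c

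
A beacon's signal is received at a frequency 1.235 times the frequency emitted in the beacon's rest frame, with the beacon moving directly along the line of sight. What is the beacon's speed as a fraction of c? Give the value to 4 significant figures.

f_obs/f_src = √((1+β)/(1−β)) = 1.235  ⇒  (1+β)/(1−β) = 1.52523
β = |1 − D²|/(1 + D²) = |1 − 1.52523|/(1 + 1.52523) = 0.2080

β ≈ 0.2080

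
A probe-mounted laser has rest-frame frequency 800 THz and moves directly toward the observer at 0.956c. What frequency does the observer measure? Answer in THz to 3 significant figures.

f_obs ≈ 5330 THz

Relativistic Doppler: f_obs = f_src √((1+β)/(1−β))
= 800 × √(1.9560/0.044000) = 800 × 6.6674 = 5330 THz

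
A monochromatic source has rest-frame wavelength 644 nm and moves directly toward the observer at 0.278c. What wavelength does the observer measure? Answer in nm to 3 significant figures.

λ_obs ≈ 484 nm

Relativistic Doppler: λ_obs = λ_src √((1−β)/(1+β))
= 644 × √(0.72200/1.2780) = 644 × 0.75163 = 484 nm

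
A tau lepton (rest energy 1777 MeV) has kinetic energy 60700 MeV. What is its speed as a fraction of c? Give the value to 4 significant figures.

γ = 1 + K/(m₀c²) = 1 + 60700/1777 = 35.1587
β = √(1 − 1/γ²) = 0.9996

β ≈ 0.9996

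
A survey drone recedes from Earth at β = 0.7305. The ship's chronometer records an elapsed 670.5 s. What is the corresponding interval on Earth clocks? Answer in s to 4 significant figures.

γ = 1/√(1 − 0.7305²) = 1.46432
Time dilation: Δt = γτ₀ = 1.46432 × 670.5 s = 981.8 s

Δt ≈ 981.8 s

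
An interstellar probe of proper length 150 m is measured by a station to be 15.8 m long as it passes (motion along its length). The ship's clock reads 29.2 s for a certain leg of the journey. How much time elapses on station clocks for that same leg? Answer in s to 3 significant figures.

Δt ≈ 277 s

Length contraction ⇒ γ = L₀/L = 150/15.8 = 9.4937
Time dilation: Δt = γτ₀ = 9.4937 × 29.2 s = 277 s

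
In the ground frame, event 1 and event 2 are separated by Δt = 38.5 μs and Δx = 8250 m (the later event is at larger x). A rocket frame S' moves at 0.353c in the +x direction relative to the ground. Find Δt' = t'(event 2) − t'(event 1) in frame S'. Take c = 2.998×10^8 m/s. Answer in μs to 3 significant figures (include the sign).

Δt' ≈ 30.8 μs

γ = 1/√(1 − 0.353²) = 1.0688
Δt' = γ(Δt − vΔx/c²) = 1.0688 × (38.5 μs − 0.353×8250 m / (2.998×10^8 m/s))
= 1.0688 × (28.786 μs) = 30.8 μs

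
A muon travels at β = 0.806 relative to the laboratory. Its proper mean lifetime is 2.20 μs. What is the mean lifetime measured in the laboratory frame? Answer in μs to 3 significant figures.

Δt ≈ 3.72 μs

γ = 1/√(1 − 0.806²) = 1.6894
Time dilation: Δt = γτ₀ = 1.6894 × 2.20 μs = 3.72 μs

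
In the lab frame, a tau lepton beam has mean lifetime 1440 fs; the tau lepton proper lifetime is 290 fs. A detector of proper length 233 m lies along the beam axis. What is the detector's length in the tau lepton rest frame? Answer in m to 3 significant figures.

L ≈ 46.9 m

Time dilation ⇒ γ = Δt/τ₀ = 1440/290 = 4.9655
Length contraction: L = L₀/γ = 233/4.9655 = 46.9 m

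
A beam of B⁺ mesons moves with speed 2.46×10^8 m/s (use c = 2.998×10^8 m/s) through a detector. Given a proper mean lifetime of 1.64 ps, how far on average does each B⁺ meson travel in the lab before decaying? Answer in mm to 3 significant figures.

β = v/c = 2.46×10^8 / 2.998×10^8 = 0.82055
γ = 1/√(1 − 0.82055²) = 1.7495
Dilated lifetime: Δt = γτ₀ = 1.7495 × 1.64 ps = 2.8692 ps
d = vΔt = 0.82055c × 2.8692 ps = 2.4600×10^8 m/s × 2.8692×10^-12 s = 0.706 mm

d ≈ 0.706 mm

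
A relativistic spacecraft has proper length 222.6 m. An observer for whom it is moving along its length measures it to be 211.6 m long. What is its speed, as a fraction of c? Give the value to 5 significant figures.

β ≈ 0.31047

γ = L₀/L = 222.6/211.6 = 1.051985
β = √(1 − 1/γ²) = 0.31047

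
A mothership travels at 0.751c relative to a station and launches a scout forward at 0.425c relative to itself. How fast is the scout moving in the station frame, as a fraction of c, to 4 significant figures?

Compose boost 2: (0.425 + 0.751)/(1 + 0.425×0.751) = 1.176/1.31917 = 0.8915

u ≈ 0.8915c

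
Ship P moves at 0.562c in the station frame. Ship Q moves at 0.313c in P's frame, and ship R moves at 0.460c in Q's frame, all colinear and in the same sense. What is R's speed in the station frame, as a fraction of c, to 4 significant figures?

u ≈ 0.8971c

Compose boost 2: (0.313 + 0.562)/(1 + 0.313×0.562) = 0.8750/1.17591 = 0.744107
Compose boost 3: (0.460 + 0.744107)/(1 + 0.460×0.744107) = 1.20411/1.34229 = 0.8971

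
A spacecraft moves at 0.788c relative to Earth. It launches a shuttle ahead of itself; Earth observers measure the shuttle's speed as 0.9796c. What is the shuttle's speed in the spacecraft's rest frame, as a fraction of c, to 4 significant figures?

u' ≈ 0.8401c

Inverse velocity addition: u' = (u − v)/(1 − uv/c²)
= (0.9796 − 0.788)/(1 − 0.9796×0.788) = 0.1916/0.228075 = 0.8401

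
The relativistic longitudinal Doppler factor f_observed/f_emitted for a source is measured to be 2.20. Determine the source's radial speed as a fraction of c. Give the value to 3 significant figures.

β ≈ 0.658

f_obs/f_src = √((1+β)/(1−β)) = 2.20  ⇒  (1+β)/(1−β) = 4.8400
β = |1 − D²|/(1 + D²) = |1 − 4.8400|/(1 + 4.8400) = 0.658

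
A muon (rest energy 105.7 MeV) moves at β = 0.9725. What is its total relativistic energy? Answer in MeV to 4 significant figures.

E ≈ 453.8 MeV

γ = 1/√(1 − 0.9725²) = 4.29364
E = γm₀c² = 4.29364 × 105.7 MeV = 453.8 MeV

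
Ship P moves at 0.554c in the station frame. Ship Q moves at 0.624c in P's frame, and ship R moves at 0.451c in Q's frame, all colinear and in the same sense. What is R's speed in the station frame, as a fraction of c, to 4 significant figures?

Compose boost 2: (0.624 + 0.554)/(1 + 0.624×0.554) = 1.178/1.34570 = 0.875383
Compose boost 3: (0.451 + 0.875383)/(1 + 0.451×0.875383) = 1.32638/1.39480 = 0.9510

u ≈ 0.9510c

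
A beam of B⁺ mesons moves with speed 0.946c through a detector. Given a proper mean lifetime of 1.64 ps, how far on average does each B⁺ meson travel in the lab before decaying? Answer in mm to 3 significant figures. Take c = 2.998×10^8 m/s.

γ = 1/√(1 − 0.946²) = 3.0848
Dilated lifetime: Δt = γτ₀ = 3.0848 × 1.64 ps = 5.0591 ps
d = vΔt = 0.946c × 5.0591 ps = 2.8361×10^8 m/s × 5.0591×10^-12 s = 1.43 mm

d ≈ 1.43 mm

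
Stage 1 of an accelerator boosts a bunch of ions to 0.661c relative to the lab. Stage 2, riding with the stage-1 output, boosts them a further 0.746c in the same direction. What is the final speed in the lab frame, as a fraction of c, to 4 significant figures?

u ≈ 0.9423c

Compose boost 2: (0.746 + 0.661)/(1 + 0.746×0.661) = 1.407/1.49311 = 0.9423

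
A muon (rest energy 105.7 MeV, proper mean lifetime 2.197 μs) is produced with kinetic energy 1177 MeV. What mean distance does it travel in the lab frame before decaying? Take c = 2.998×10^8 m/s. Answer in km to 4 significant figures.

γ = 1 + K/(m₀c²) = 1 + 1177/105.7 = 12.1353
β = √(1 − 1/γ²) = 0.996599
Dilated lifetime: γτ₀ = 12.1353 × 2.197 μs = 26.6612 μs
d = βc·γτ₀ = 0.996599 × (2.998×10^8 m/s) × 2.66612×10^-5 s = 7.966 km

d ≈ 7.966 km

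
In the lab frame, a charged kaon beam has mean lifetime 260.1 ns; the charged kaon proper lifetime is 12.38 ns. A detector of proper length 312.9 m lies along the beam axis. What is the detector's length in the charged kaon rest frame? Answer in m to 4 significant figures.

Time dilation ⇒ γ = Δt/τ₀ = 260.1/12.38 = 21.0097
Length contraction: L = L₀/γ = 312.9/21.0097 = 14.89 m

L ≈ 14.89 m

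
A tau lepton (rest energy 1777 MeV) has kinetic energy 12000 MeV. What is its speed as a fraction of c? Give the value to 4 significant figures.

γ = 1 + K/(m₀c²) = 1 + 12000/1777 = 7.75295
β = √(1 − 1/γ²) = 0.9916

β ≈ 0.9916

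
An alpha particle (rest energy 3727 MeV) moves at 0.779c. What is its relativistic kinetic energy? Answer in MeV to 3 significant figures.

γ = 1/√(1 − 0.779²) = 1.5948
K = (γ − 1)m₀c² = (1.5948 − 1) × 3727 MeV = 0.59484 × 3727 MeV = 2220 MeV

K ≈ 2220 MeV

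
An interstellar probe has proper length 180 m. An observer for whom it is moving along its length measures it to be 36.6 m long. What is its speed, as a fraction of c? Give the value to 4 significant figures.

β ≈ 0.9791

γ = L₀/L = 180/36.6 = 4.91803
β = √(1 − 1/γ²) = 0.9791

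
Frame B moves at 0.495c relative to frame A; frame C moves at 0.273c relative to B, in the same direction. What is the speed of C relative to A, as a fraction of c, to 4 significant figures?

u ≈ 0.6766c

Compose boost 2: (0.273 + 0.495)/(1 + 0.273×0.495) = 0.7680/1.13514 = 0.6766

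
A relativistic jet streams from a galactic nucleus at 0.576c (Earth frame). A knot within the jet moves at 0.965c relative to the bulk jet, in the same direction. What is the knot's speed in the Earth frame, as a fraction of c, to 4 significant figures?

Relativistic velocity addition: u = (u' + v)/(1 + u'v/c²)
= (0.965 + 0.576)/(1 + 0.965×0.576) = 1.541/1.55584 = 0.9905

u ≈ 0.9905c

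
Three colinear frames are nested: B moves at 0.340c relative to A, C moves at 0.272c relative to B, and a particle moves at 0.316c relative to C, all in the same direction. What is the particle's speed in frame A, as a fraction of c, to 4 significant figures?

u ≈ 0.7444c

Compose boost 2: (0.272 + 0.340)/(1 + 0.272×0.340) = 0.6120/1.09248 = 0.560193
Compose boost 3: (0.316 + 0.560193)/(1 + 0.316×0.560193) = 0.876193/1.17702 = 0.7444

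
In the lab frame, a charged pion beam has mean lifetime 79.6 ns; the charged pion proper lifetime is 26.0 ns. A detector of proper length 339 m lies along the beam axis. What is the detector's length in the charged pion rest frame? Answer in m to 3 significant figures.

L ≈ 111 m

Time dilation ⇒ γ = Δt/τ₀ = 79.6/26.0 = 3.0615
Length contraction: L = L₀/γ = 339/3.0615 = 111 m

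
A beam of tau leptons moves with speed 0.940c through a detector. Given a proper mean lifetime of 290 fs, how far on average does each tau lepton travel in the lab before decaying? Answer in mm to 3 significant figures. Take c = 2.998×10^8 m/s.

d ≈ 0.240 mm

γ = 1/√(1 − 0.940²) = 2.9311
Dilated lifetime: Δt = γτ₀ = 2.9311 × 290 fs = 850.01 fs
d = vΔt = 0.940c × 850.01 fs = 2.8181×10^8 m/s × 8.5001×10^-13 s = 0.240 mm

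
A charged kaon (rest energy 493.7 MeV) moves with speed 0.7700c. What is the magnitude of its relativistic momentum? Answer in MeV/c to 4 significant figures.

p ≈ 595.8 MeV/c

γ = 1/√(1 − 0.7700²) = 1.56729
p = γβm₀c = 1.56729 × 0.7700 × 493.7 MeV/c = 595.8 MeV/c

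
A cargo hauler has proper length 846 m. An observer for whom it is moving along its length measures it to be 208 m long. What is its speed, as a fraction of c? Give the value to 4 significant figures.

β ≈ 0.9693

γ = L₀/L = 846/208 = 4.06731
β = √(1 − 1/γ²) = 0.9693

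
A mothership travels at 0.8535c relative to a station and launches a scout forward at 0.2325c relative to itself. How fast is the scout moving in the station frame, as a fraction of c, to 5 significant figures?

u ≈ 0.90618c

Compose boost 2: (0.2325 + 0.8535)/(1 + 0.2325×0.8535) = 1.0860/1.198439 = 0.90618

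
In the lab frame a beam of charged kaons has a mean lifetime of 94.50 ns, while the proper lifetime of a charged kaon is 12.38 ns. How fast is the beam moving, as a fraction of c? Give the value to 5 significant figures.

γ = Δt/τ₀ = 94.50/12.38 = 7.633279
β = √(1 − 1/γ²) = √(1 − 1/7.633279²) = 0.99138

β ≈ 0.99138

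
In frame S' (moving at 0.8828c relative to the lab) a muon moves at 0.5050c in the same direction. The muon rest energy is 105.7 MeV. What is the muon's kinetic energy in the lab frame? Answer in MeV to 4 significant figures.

K ≈ 271.2 MeV

u_lab = (0.5050 + 0.8828)/(1 + 0.5050×0.8828) = 0.9598745
γ = 1/√(1 − 0.9598745²) = 3.56595
K = (γ − 1)m₀c² = (3.56595 − 1) × 105.7 = 2.56595 × 105.7 = 271.2 MeV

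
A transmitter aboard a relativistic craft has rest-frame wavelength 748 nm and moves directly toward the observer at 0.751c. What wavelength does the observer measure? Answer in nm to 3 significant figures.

λ_obs ≈ 282 nm

Relativistic Doppler: λ_obs = λ_src √((1−β)/(1+β))
= 748 × √(0.24900/1.7510) = 748 × 0.37710 = 282 nm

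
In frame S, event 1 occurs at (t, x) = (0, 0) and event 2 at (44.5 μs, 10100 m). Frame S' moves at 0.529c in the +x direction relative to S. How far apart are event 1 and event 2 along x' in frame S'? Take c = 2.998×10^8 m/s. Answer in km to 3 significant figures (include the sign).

Δx' ≈ 3.59 km

γ = 1/√(1 − 0.529²) = 1.1784
Δx' = γ(Δx − vΔt) = 1.1784 × (10100 m − 0.529×(2.998×10^8 m/s)×44.5×10^-6 s)
= 1.1784 × (3042.6 m) = 3.59 km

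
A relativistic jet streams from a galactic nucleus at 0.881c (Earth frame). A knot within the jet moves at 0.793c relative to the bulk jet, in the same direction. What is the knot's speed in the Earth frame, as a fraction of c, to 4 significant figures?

u ≈ 0.9855c

Relativistic velocity addition: u = (u' + v)/(1 + u'v/c²)
= (0.793 + 0.881)/(1 + 0.793×0.881) = 1.674/1.69863 = 0.9855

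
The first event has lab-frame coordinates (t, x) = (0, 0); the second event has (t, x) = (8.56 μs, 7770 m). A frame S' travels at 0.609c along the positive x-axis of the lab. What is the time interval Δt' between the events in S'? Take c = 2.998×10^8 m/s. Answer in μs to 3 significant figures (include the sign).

Δt' ≈ -9.11 μs

γ = 1/√(1 − 0.609²) = 1.2608
Δt' = γ(Δt − vΔx/c²) = 1.2608 × (8.56 μs − 0.609×7770 m / (2.998×10^8 m/s))
= 1.2608 × (-7.2236 μs) = -9.11 μs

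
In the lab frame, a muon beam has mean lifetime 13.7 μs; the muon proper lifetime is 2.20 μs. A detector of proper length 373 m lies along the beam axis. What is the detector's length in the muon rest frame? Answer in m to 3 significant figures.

Time dilation ⇒ γ = Δt/τ₀ = 13.7/2.20 = 6.2273
Length contraction: L = L₀/γ = 373/6.2273 = 59.9 m

L ≈ 59.9 m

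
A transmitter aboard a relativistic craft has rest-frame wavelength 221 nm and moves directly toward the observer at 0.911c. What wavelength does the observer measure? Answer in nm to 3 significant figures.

λ_obs ≈ 47.7 nm

Relativistic Doppler: λ_obs = λ_src √((1−β)/(1+β))
= 221 × √(0.089000/1.9110) = 221 × 0.21581 = 47.7 nm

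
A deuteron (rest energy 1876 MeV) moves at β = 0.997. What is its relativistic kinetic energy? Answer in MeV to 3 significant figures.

γ = 1/√(1 − 0.997²) = 12.920
K = (γ − 1)m₀c² = (12.920 − 1) × 1876 MeV = 11.920 × 1876 MeV = 22400 MeV

K ≈ 22400 MeV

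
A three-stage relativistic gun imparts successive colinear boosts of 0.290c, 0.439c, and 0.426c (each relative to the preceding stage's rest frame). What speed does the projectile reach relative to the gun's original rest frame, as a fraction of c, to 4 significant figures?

u ≈ 0.8410c

Compose boost 2: (0.439 + 0.290)/(1 + 0.439×0.290) = 0.7290/1.12731 = 0.646672
Compose boost 3: (0.426 + 0.646672)/(1 + 0.426×0.646672) = 1.07267/1.27548 = 0.8410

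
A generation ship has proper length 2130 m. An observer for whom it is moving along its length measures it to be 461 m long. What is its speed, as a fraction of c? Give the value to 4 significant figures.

γ = L₀/L = 2130/461 = 4.62039
β = √(1 − 1/γ²) = 0.9763

β ≈ 0.9763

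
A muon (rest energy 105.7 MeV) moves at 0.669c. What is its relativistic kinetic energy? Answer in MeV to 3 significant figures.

K ≈ 36.5 MeV

γ = 1/√(1 − 0.669²) = 1.3454
K = (γ − 1)m₀c² = (1.3454 − 1) × 105.7 MeV = 0.34542 × 105.7 MeV = 36.5 MeV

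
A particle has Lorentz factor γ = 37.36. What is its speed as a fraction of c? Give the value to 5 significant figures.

β ≈ 0.99964

β = √(1 − 1/γ²) = √(1 − 1/37.36²) = √(0.9992835) = 0.99964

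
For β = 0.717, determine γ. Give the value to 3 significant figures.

γ = 1/√(1 − β²) = 1/√(1 − 0.717²) = 1/√(0.48591) = 1.43

γ ≈ 1.43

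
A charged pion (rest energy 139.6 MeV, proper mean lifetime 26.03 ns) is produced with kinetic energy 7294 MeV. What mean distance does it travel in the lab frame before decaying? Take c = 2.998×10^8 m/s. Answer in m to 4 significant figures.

γ = 1 + K/(m₀c²) = 1 + 7294/139.6 = 53.2493
β = √(1 − 1/γ²) = 0.999824
Dilated lifetime: γτ₀ = 53.2493 × 26.03 ns = 1386.08 ns
d = βc·γτ₀ = 0.999824 × (2.998×10^8 m/s) × 1.38608×10^-6 s = 415.5 m

d ≈ 415.5 m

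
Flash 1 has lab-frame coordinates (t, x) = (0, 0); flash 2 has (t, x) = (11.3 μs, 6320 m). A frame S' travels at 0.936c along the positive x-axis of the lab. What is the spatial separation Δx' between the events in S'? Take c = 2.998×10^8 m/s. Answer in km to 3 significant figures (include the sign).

γ = 1/√(1 − 0.936²) = 2.8409
Δx' = γ(Δx − vΔt) = 2.8409 × (6320 m − 0.936×(2.998×10^8 m/s)×11.3×10^-6 s)
= 2.8409 × (3149.1 m) = 8.95 km

Δx' ≈ 8.95 km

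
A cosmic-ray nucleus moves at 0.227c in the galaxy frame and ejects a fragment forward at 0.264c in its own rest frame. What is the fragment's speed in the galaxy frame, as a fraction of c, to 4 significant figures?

u ≈ 0.4632c

Compose boost 2: (0.264 + 0.227)/(1 + 0.264×0.227) = 0.4910/1.05993 = 0.4632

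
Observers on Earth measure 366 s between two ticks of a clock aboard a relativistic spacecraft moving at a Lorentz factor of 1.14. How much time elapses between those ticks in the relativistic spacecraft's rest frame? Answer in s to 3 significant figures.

γ = 1.14 (given)
Proper time: τ₀ = Δt/γ = 366/1.14 = 321 s

τ₀ ≈ 321 s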